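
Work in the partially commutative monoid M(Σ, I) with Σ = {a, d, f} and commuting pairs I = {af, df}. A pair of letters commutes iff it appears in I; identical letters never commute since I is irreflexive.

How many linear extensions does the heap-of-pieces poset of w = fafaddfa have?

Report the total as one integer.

piece 0:f — minimal
piece 1:a — minimal
piece 2:f rests on {0:f}
piece 3:a rests on {1:a}
piece 4:d rests on {3:a}
piece 5:d rests on {4:d}
piece 6:f rests on {2:f}
piece 7:a rests on {5:d}
minimal pieces: {0:f, 1:a}
ways to finish when only these pieces remain (= sum over removing one remaining piece with nothing left below it):
  1 left: {6}→1  {7}→1
  2 left: {2,6}→1  {5,7}→1  {6,7}→2
  3 left: {0,2,6}→1  {2,6,7}→3  {4,5,7}→1  {5,6,7}→3
  4 left: {0,2,6,7}→4  {2,5,6,7}→6  {3,4,5,7}→1  {4,5,6,7}→4
  5 left: {0,2,5,6,7}→10  {1,3,4,5,7}→1  {2,4,5,6,7}→10  {3,4,5,6,7}→5
  6 left: {0,2,4,5,6,7}→20  {1,3,4,5,6,7}→6  {2,3,4,5,6,7}→15
  placing 0:f first → 21 extensions
  placing 1:a first → 35 extensions
total linear extensions = 56

56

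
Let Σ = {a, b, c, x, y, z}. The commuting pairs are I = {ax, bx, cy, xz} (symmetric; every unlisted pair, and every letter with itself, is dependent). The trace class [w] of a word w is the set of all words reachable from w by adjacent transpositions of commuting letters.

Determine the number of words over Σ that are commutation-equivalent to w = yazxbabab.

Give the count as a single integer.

8

drop 0:y onto floor
drop 1:a onto {0:y}
drop 2:z onto {1:a}
drop 3:x onto {0:y}
drop 4:b onto {2:z}
drop 5:a onto {4:b}
drop 6:b onto {5:a}
drop 7:a onto {6:b}
drop 8:b onto {7:a}
ground layer = {0:y}
drop-orders for the pieces not yet dropped (sum over which currently-grounded one goes next):
  1 to go: {3} 1  {8} 1
  2 to go: {3,8} 2  {7,8} 1
  3 to go: {3,7,8} 3  {6,7,8} 1
  4 to go: {3,6,7,8} 4  {5,6,7,8} 1
  5 to go: {3,5,6,7,8} 5  {4,5,6,7,8} 1
  6 to go: {2,4,5,6,7,8} 1  {3,4,5,6,7,8} 6
  7 to go: {1,2,4,5,6,7,8} 1  {2,3,4,5,6,7,8} 7
  if 0:y drops first: 8 orders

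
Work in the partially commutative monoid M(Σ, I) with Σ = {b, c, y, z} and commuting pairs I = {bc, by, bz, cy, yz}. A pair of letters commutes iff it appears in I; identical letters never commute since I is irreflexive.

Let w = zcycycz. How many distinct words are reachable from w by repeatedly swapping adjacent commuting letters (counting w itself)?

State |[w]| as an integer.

21

drop 0:z onto floor
drop 1:c onto {0:z}
drop 2:y onto floor
drop 3:c onto {1:c}
drop 4:y onto {2:y}
drop 5:c onto {3:c}
drop 6:z onto {5:c}
ground layer = {0:z, 2:y}
drop-orders for the pieces not yet dropped (sum over which currently-grounded one goes next):
  1 to go: {4} 1  {6} 1
  2 to go: {2,4} 1  {4,6} 2  {5,6} 1
  3 to go: {2,4,6} 3  {3,5,6} 1  {4,5,6} 3
  4 to go: {1,3,5,6} 1  {2,4,5,6} 6  {3,4,5,6} 4
  5 to go: {0,1,3,5,6} 1  {1,3,4,5,6} 5  {2,3,4,5,6} 10
  if 0:z drops first: 15 orders
  if 2:y drops first: 6 orders
heap linearizations: 21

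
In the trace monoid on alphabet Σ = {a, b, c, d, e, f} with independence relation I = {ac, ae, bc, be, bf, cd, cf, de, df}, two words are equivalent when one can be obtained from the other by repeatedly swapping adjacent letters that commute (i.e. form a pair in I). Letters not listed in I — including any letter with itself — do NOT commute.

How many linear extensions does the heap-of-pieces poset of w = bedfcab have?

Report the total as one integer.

32

0(b) covers ∅
1(e) covers ∅
2(d) covers 0:b
3(f) covers 1:e
4(c) covers 1:e
5(a) covers 2:d, 3:f
6(b) covers 5:a
floor of heap: 0:b, 1:e
completions by unplaced set U, small U first (add the entries for U minus each lowest piece of U):
  |U|=1: {4}:1  {6}:1
  |U|=2: {4,6}:2  {5,6}:1
  |U|=3: {2,5,6}:1  {3,5,6}:1  {4,5,6}:3
  |U|=4: {0,2,5,6}:1  {2,3,5,6}:2  {2,4,5,6}:4  {3,4,5,6}:4
  |U|=5: {0,2,3,5,6}:3  {0,2,4,5,6}:5  {1,3,4,5,6}:4  {2,3,4,5,6}:10
  start at 0(b): 14
  start at 1(e): 18
sum over floor = 32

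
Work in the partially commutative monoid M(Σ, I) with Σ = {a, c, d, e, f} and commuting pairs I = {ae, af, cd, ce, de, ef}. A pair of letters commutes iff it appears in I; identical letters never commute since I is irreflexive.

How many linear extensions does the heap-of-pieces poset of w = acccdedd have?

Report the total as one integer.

160

drop 0:a onto floor
drop 1:c onto {0:a}
drop 2:c onto {1:c}
drop 3:c onto {2:c}
drop 4:d onto {0:a}
drop 5:e onto floor
drop 6:d onto {4:d}
drop 7:d onto {6:d}
ground layer = {0:a, 5:e}
drop-orders for the pieces not yet dropped (sum over which currently-grounded one goes next):
  1 to go: {3} 1  {5} 1  {7} 1
  2 to go: {2,3} 1  {3,5} 2  {3,7} 2  {5,7} 2  {6,7} 1
  3 to go: {1,2,3} 1  {2,3,5} 3  {2,3,7} 3  {3,5,7} 6  {3,6,7} 3  {4,6,7} 1  {5,6,7} 3
  4 to go: {1,2,3,5} 4  {1,2,3,7} 4  {2,3,5,7} 12  {2,3,6,7} 6  {3,4,6,7} 4  {3,5,6,7} 12  {4,5,6,7} 4
  5 to go: {1,2,3,5,7} 20  {1,2,3,6,7} 10  {2,3,4,6,7} 10  {2,3,5,6,7} 30  {3,4,5,6,7} 20
  6 to go: {1,2,3,4,6,7} 20  {1,2,3,5,6,7} 60  {2,3,4,5,6,7} 60
  if 0:a drops first: 140 orders
  if 5:e drops first: 20 orders
heap linearizations: 160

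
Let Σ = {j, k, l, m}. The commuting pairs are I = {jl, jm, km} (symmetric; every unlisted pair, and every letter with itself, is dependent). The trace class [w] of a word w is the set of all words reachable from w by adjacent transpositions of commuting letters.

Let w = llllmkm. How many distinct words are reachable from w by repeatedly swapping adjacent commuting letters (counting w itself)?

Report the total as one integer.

3

#0=l has no predecessor
#1=l depends on [0:l]
#2=l depends on [1:l]
#3=l depends on [2:l]
#4=m depends on [3:l]
#5=k depends on [3:l]
#6=m depends on [4:m]
sources: [0:l]
N(rest) = Σ N(rest − s) over sources s of rest; N(one piece) = 1:
  size 1 → [5]=1  [6]=1
  size 2 → [4,6]=1  [5,6]=2
  size 3 → [4,5,6]=3
  size 4 → [3,4,5,6]=3
  size 5 → [2,3,4,5,6]=3
  first=0(l) contributes 3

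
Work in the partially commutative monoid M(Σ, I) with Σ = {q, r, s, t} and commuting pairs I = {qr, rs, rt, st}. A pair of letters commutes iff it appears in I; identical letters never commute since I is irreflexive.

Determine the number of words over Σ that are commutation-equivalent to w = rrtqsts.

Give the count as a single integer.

piece 0:r — minimal
piece 1:r rests on {0:r}
piece 2:t — minimal
piece 3:q rests on {2:t}
piece 4:s rests on {3:q}
piece 5:t rests on {3:q}
piece 6:s rests on {4:s}
minimal pieces: {0:r, 2:t}
ways to finish when only these pieces remain (= sum over removing one remaining piece with nothing left below it):
  1 left: {1}→1  {5}→1  {6}→1
  2 left: {0,1}→1  {1,5}→2  {1,6}→2  {4,6}→1  {5,6}→2
  3 left: {0,1,5}→3  {0,1,6}→3  {1,4,6}→3  {1,5,6}→6  {4,5,6}→3
  4 left: {0,1,4,6}→6  {0,1,5,6}→12  {1,4,5,6}→12  {3,4,5,6}→3
  5 left: {0,1,4,5,6}→30  {1,3,4,5,6}→15  {2,3,4,5,6}→3
  placing 0:r first → 18 extensions
  placing 2:t first → 45 extensions
total linear extensions = 63

63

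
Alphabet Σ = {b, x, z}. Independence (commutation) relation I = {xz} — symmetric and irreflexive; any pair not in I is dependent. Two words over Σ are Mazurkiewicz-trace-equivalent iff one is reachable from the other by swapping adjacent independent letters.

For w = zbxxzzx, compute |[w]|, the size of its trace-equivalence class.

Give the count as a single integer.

piece 0:z — minimal
piece 1:b rests on {0:z}
piece 2:x rests on {1:b}
piece 3:x rests on {2:x}
piece 4:z rests on {1:b}
piece 5:z rests on {4:z}
piece 6:x rests on {3:x}
minimal pieces: {0:z}
ways to finish when only these pieces remain (= sum over removing one remaining piece with nothing left below it):
  1 left: {5}→1  {6}→1
  2 left: {3,6}→1  {4,5}→1  {5,6}→2
  3 left: {2,3,6}→1  {3,5,6}→3  {4,5,6}→3
  4 left: {2,3,5,6}→4  {3,4,5,6}→6
  5 left: {2,3,4,5,6}→10
  placing 0:z first → 10 extensions

10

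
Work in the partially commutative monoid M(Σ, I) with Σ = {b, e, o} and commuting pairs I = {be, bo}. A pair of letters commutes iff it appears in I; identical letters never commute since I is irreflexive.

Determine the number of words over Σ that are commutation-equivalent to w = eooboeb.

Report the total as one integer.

21

#0=e has no predecessor
#1=o depends on [0:e]
#2=o depends on [1:o]
#3=b has no predecessor
#4=o depends on [2:o]
#5=e depends on [4:o]
#6=b depends on [3:b]
sources: [0:e, 3:b]
N(rest) = Σ N(rest − s) over sources s of rest; N(one piece) = 1:
  size 1 → [5]=1  [6]=1
  size 2 → [3,6]=1  [4,5]=1  [5,6]=2
  size 3 → [2,4,5]=1  [3,5,6]=3  [4,5,6]=3
  size 4 → [1,2,4,5]=1  [2,4,5,6]=4  [3,4,5,6]=6
  size 5 → [0,1,2,4,5]=1  [1,2,4,5,6]=5  [2,3,4,5,6]=10
  first=0(e) contributes 15
  first=3(b) contributes 6
|[w]| = 21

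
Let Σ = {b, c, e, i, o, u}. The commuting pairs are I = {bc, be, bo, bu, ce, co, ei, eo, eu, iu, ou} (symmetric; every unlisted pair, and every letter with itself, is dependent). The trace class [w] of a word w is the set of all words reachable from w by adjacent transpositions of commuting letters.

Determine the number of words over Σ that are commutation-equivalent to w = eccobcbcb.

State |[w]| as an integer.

0(e) covers ∅
1(c) covers ∅
2(c) covers 1:c
3(o) covers ∅
4(b) covers ∅
5(c) covers 2:c
6(b) covers 4:b
7(c) covers 5:c
8(b) covers 6:b
floor of heap: 0:e, 1:c, 3:o, 4:b
completions by unplaced set U, small U first (add the entries for U minus each lowest piece of U):
  |U|=1: {0}:1  {3}:1  {7}:1  {8}:1
  |U|=2: {0,3}:2  {0,7}:2  {0,8}:2  {3,7}:2  {3,8}:2  {5,7}:1  {6,8}:1  {7,8}:2
  |U|=3: {0,3,7}:6  {0,3,8}:6  {0,5,7}:3  {0,6,8}:3  {0,7,8}:6  {2,5,7}:1  {3,5,7}:3  {3,6,8}:3  {3,7,8}:6  {4,6,8}:1  {5,7,8}:3  {6,7,8}:3
  |U|=4: {0,2,5,7}:4  {0,3,5,7}:12  {0,3,6,8}:12  {0,3,7,8}:24  {0,4,6,8}:4  {0,5,7,8}:12  {0,6,7,8}:12  {1,2,5,7}:1  {2,3,5,7}:4  {2,5,7,8}:4  {3,4,6,8}:4  {3,5,7,8}:12  {3,6,7,8}:12  {4,6,7,8}:4  {5,6,7,8}:6
  |U|=5: {0,1,2,5,7}:5  {0,2,3,5,7}:20  {0,2,5,7,8}:20  {0,3,4,6,8}:20  {0,3,5,7,8}:60  {0,3,6,7,8}:60  {0,4,6,7,8}:20  {0,5,6,7,8}:30  {1,2,3,5,7}:5  {1,2,5,7,8}:5  {2,3,5,7,8}:20  {2,5,6,7,8}:10  {3,4,6,7,8}:20  {3,5,6,7,8}:30  {4,5,6,7,8}:10
  |U|=6: {0,1,2,3,5,7}:30  {0,1,2,5,7,8}:30  {0,2,3,5,7,8}:120  {0,2,5,6,7,8}:60  {0,3,4,6,7,8}:120  {0,3,5,6,7,8}:180  {0,4,5,6,7,8}:60  {1,2,3,5,7,8}:30  {1,2,5,6,7,8}:15  {2,3,5,6,7,8}:60  {2,4,5,6,7,8}:20  {3,4,5,6,7,8}:60
  |U|=7: {0,1,2,3,5,7,8}:210  {0,1,2,5,6,7,8}:105  {0,2,3,5,6,7,8}:420  {0,2,4,5,6,7,8}:140  {0,3,4,5,6,7,8}:420  {1,2,3,5,6,7,8}:105  {1,2,4,5,6,7,8}:35  {2,3,4,5,6,7,8}:140
  start at 0(e): 280
  start at 1(c): 1120
  start at 3(o): 280
  start at 4(b): 840
sum over floor = 2520

2520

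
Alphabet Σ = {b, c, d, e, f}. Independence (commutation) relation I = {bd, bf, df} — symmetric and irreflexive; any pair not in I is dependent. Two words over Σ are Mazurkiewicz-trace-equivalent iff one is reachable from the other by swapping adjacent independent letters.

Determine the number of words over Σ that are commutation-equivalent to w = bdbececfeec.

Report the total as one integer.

3

#0=b has no predecessor
#1=d has no predecessor
#2=b depends on [0:b]
#3=e depends on [1:d, 2:b]
#4=c depends on [3:e]
#5=e depends on [4:c]
#6=c depends on [5:e]
#7=f depends on [6:c]
#8=e depends on [7:f]
#9=e depends on [8:e]
#10=c depends on [9:e]
sources: [0:b, 1:d]
N(rest) = Σ N(rest − s) over sources s of rest; N(one piece) = 1:
  size 1 → [10]=1
  size 2 → [9,10]=1
  size 3 → [8,9,10]=1
  size 4 → [7,8,9,10]=1
  size 5 → [6,7,8,9,10]=1
  size 6 → [5,6,7,8,9,10]=1
  size 7 → [4,5,6,7,8,9,10]=1
  size 8 → [3,4,5,6,7,8,9,10]=1
  size 9 → [1,3,4,5,6,7,8,9,10]=1  [2,3,4,5,6,7,8,9,10]=1
  first=0(b) contributes 2
  first=1(d) contributes 1
|[w]| = 3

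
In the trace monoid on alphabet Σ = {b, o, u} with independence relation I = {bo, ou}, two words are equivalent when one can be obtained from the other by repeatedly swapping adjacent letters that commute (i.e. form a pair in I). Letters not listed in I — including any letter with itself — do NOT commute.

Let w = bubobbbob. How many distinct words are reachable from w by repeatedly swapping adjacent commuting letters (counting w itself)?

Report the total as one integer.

0(b) covers ∅
1(u) covers 0:b
2(b) covers 1:u
3(o) covers ∅
4(b) covers 2:b
5(b) covers 4:b
6(b) covers 5:b
7(o) covers 3:o
8(b) covers 6:b
floor of heap: 0:b, 3:o
completions by unplaced set U, small U first (add the entries for U minus each lowest piece of U):
  |U|=1: {7}:1  {8}:1
  |U|=2: {3,7}:1  {6,8}:1  {7,8}:2
  |U|=3: {3,7,8}:3  {5,6,8}:1  {6,7,8}:3
  |U|=4: {3,6,7,8}:6  {4,5,6,8}:1  {5,6,7,8}:4
  |U|=5: {2,4,5,6,8}:1  {3,5,6,7,8}:10  {4,5,6,7,8}:5
  |U|=6: {1,2,4,5,6,8}:1  {2,4,5,6,7,8}:6  {3,4,5,6,7,8}:15
  |U|=7: {0,1,2,4,5,6,8}:1  {1,2,4,5,6,7,8}:7  {2,3,4,5,6,7,8}:21
  start at 0(b): 28
  start at 3(o): 8
sum over floor = 36

36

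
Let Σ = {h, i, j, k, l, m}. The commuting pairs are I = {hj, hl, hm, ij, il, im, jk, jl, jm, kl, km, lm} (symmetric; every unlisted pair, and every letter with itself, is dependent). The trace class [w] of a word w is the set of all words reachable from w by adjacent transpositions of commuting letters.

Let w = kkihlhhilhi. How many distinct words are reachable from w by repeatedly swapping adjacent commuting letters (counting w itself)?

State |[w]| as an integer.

55

piece 0:k — minimal
piece 1:k rests on {0:k}
piece 2:i rests on {1:k}
piece 3:h rests on {2:i}
piece 4:l — minimal
piece 5:h rests on {3:h}
piece 6:h rests on {5:h}
piece 7:i rests on {6:h}
piece 8:l rests on {4:l}
piece 9:h rests on {7:i}
piece 10:i rests on {9:h}
minimal pieces: {0:k, 4:l}
ways to finish when only these pieces remain (= sum over removing one remaining piece with nothing left below it):
  1 left: {8}→1  {10}→1
  2 left: {4,8}→1  {8,10}→2  {9,10}→1
  3 left: {4,8,10}→3  {7,9,10}→1  {8,9,10}→3
  4 left: {4,8,9,10}→6  {6,7,9,10}→1  {7,8,9,10}→4
  5 left: {4,7,8,9,10}→10  {5,6,7,9,10}→1  {6,7,8,9,10}→5
  6 left: {3,5,6,7,9,10}→1  {4,6,7,8,9,10}→15  {5,6,7,8,9,10}→6
  7 left: {2,3,5,6,7,9,10}→1  {3,5,6,7,8,9,10}→7  {4,5,6,7,8,9,10}→21
  8 left: {1,2,3,5,6,7,9,10}→1  {2,3,5,6,7,8,9,10}→8  {3,4,5,6,7,8,9,10}→28
  9 left: {0,1,2,3,5,6,7,9,10}→1  {1,2,3,5,6,7,8,9,10}→9  {2,3,4,5,6,7,8,9,10}→36
  placing 0:k first → 45 extensions
  placing 4:l first → 10 extensions
total linear extensions = 55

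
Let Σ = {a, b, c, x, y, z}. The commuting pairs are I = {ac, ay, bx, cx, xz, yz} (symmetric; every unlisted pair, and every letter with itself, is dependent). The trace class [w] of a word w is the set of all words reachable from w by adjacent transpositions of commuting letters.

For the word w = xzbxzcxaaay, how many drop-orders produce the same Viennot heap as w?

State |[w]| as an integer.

260

#0=x has no predecessor
#1=z has no predecessor
#2=b depends on [1:z]
#3=x depends on [0:x]
#4=z depends on [2:b]
#5=c depends on [4:z]
#6=x depends on [3:x]
#7=a depends on [4:z, 6:x]
#8=a depends on [7:a]
#9=a depends on [8:a]
#10=y depends on [5:c, 6:x]
sources: [0:x, 1:z]
N(rest) = Σ N(rest − s) over sources s of rest; N(one piece) = 1:
  size 1 → [9]=1  [10]=1
  size 2 → [5,10]=1  [8,9]=1  [9,10]=2
  size 3 → [5,9,10]=3  [7,8,9]=1  [8,9,10]=3
  size 4 → [5,8,9,10]=6  [7,8,9,10]=4
  size 5 → [5,7,8,9,10]=10  [6,7,8,9,10]=4
  size 6 → [3,6,7,8,9,10]=4  [4,5,7,8,9,10]=10  [5,6,7,8,9,10]=14
  size 7 → [0,3,6,7,8,9,10]=4  [2,4,5,7,8,9,10]=10  [3,5,6,7,8,9,10]=18  [4,5,6,7,8,9,10]=24
  size 8 → [0,3,5,6,7,8,9,10]=22  [1,2,4,5,7,8,9,10]=10  [2,4,5,6,7,8,9,10]=34  [3,4,5,6,7,8,9,10]=42
  size 9 → [0,3,4,5,6,7,8,9,10]=64  [1,2,4,5,6,7,8,9,10]=44  [2,3,4,5,6,7,8,9,10]=76
  first=0(x) contributes 120
  first=1(z) contributes 140
|[w]| = 260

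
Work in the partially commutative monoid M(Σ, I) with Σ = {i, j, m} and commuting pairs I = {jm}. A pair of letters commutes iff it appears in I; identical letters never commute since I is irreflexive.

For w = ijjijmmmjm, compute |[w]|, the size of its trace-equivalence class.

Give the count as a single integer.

#0=i has no predecessor
#1=j depends on [0:i]
#2=j depends on [1:j]
#3=i depends on [2:j]
#4=j depends on [3:i]
#5=m depends on [3:i]
#6=m depends on [5:m]
#7=m depends on [6:m]
#8=j depends on [4:j]
#9=m depends on [7:m]
sources: [0:i]
N(rest) = Σ N(rest − s) over sources s of rest; N(one piece) = 1:
  size 1 → [8]=1  [9]=1
  size 2 → [4,8]=1  [7,9]=1  [8,9]=2
  size 3 → [4,8,9]=3  [6,7,9]=1  [7,8,9]=3
  size 4 → [4,7,8,9]=6  [5,6,7,9]=1  [6,7,8,9]=4
  size 5 → [4,6,7,8,9]=10  [5,6,7,8,9]=5
  size 6 → [4,5,6,7,8,9]=15
  size 7 → [3,4,5,6,7,8,9]=15
  size 8 → [2,3,4,5,6,7,8,9]=15
  first=0(i) contributes 15

15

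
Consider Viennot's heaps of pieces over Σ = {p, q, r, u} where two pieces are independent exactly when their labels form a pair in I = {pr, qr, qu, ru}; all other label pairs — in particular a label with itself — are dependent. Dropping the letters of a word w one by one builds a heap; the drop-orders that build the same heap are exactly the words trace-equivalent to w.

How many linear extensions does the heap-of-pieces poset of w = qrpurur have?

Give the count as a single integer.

#0=q has no predecessor
#1=r has no predecessor
#2=p depends on [0:q]
#3=u depends on [2:p]
#4=r depends on [1:r]
#5=u depends on [3:u]
#6=r depends on [4:r]
sources: [0:q, 1:r]
N(rest) = Σ N(rest − s) over sources s of rest; N(one piece) = 1:
  size 1 → [5]=1  [6]=1
  size 2 → [3,5]=1  [4,6]=1  [5,6]=2
  size 3 → [1,4,6]=1  [2,3,5]=1  [3,5,6]=3  [4,5,6]=3
  size 4 → [0,2,3,5]=1  [1,4,5,6]=4  [2,3,5,6]=4  [3,4,5,6]=6
  size 5 → [0,2,3,5,6]=5  [1,3,4,5,6]=10  [2,3,4,5,6]=10
  first=0(q) contributes 20
  first=1(r) contributes 15
|[w]| = 35

35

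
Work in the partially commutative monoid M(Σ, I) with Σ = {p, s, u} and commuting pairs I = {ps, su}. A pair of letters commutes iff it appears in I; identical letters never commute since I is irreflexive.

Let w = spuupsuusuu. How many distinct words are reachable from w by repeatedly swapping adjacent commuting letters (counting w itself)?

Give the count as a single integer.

165

0(s) covers ∅
1(p) covers ∅
2(u) covers 1:p
3(u) covers 2:u
4(p) covers 3:u
5(s) covers 0:s
6(u) covers 4:p
7(u) covers 6:u
8(s) covers 5:s
9(u) covers 7:u
10(u) covers 9:u
floor of heap: 0:s, 1:p
completions by unplaced set U, small U first (add the entries for U minus each lowest piece of U):
  |U|=1: {8}:1  {10}:1
  |U|=2: {5,8}:1  {8,10}:2  {9,10}:1
  |U|=3: {0,5,8}:1  {5,8,10}:3  {7,9,10}:1  {8,9,10}:3
  |U|=4: {0,5,8,10}:4  {5,8,9,10}:6  {6,7,9,10}:1  {7,8,9,10}:4
  |U|=5: {0,5,8,9,10}:10  {4,6,7,9,10}:1  {5,7,8,9,10}:10  {6,7,8,9,10}:5
  |U|=6: {0,5,7,8,9,10}:20  {3,4,6,7,9,10}:1  {4,6,7,8,9,10}:6  {5,6,7,8,9,10}:15
  |U|=7: {0,5,6,7,8,9,10}:35  {2,3,4,6,7,9,10}:1  {3,4,6,7,8,9,10}:7  {4,5,6,7,8,9,10}:21
  |U|=8: {0,4,5,6,7,8,9,10}:56  {1,2,3,4,6,7,9,10}:1  {2,3,4,6,7,8,9,10}:8  {3,4,5,6,7,8,9,10}:28
  |U|=9: {0,3,4,5,6,7,8,9,10}:84  {1,2,3,4,6,7,8,9,10}:9  {2,3,4,5,6,7,8,9,10}:36
  start at 0(s): 45
  start at 1(p): 120
sum over floor = 165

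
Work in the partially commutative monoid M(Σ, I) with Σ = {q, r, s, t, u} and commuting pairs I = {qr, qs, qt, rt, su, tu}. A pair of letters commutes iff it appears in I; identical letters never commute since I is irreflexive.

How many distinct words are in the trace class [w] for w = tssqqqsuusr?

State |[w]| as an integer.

0(t) covers ∅
1(s) covers 0:t
2(s) covers 1:s
3(q) covers ∅
4(q) covers 3:q
5(q) covers 4:q
6(s) covers 2:s
7(u) covers 5:q
8(u) covers 7:u
9(s) covers 6:s
10(r) covers 8:u, 9:s
floor of heap: 0:t, 3:q
completions by unplaced set U, small U first (add the entries for U minus each lowest piece of U):
  |U|=1: {10}:1
  |U|=2: {8,10}:1  {9,10}:1
  |U|=3: {6,9,10}:1  {7,8,10}:1  {8,9,10}:2
  |U|=4: {2,6,9,10}:1  {5,7,8,10}:1  {6,8,9,10}:3  {7,8,9,10}:3
  |U|=5: {1,2,6,9,10}:1  {2,6,8,9,10}:4  {4,5,7,8,10}:1  {5,7,8,9,10}:4  {6,7,8,9,10}:6
  |U|=6: {0,1,2,6,9,10}:1  {1,2,6,8,9,10}:5  {2,6,7,8,9,10}:10  {3,4,5,7,8,10}:1  {4,5,7,8,9,10}:5  {5,6,7,8,9,10}:10
  |U|=7: {0,1,2,6,8,9,10}:6  {1,2,6,7,8,9,10}:15  {2,5,6,7,8,9,10}:20  {3,4,5,7,8,9,10}:6  {4,5,6,7,8,9,10}:15
  |U|=8: {0,1,2,6,7,8,9,10}:21  {1,2,5,6,7,8,9,10}:35  {2,4,5,6,7,8,9,10}:35  {3,4,5,6,7,8,9,10}:21
  |U|=9: {0,1,2,5,6,7,8,9,10}:56  {1,2,4,5,6,7,8,9,10}:70  {2,3,4,5,6,7,8,9,10}:56
  start at 0(t): 126
  start at 3(q): 126
sum over floor = 252

252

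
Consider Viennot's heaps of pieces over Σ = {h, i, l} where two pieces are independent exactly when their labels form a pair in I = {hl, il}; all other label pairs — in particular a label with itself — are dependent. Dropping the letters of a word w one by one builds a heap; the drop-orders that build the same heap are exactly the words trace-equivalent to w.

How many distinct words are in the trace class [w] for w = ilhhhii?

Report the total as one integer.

7

drop 0:i onto floor
drop 1:l onto floor
drop 2:h onto {0:i}
drop 3:h onto {2:h}
drop 4:h onto {3:h}
drop 5:i onto {4:h}
drop 6:i onto {5:i}
ground layer = {0:i, 1:l}
drop-orders for the pieces not yet dropped (sum over which currently-grounded one goes next):
  1 to go: {1} 1  {6} 1
  2 to go: {1,6} 2  {5,6} 1
  3 to go: {1,5,6} 3  {4,5,6} 1
  4 to go: {1,4,5,6} 4  {3,4,5,6} 1
  5 to go: {1,3,4,5,6} 5  {2,3,4,5,6} 1
  if 0:i drops first: 6 orders
  if 1:l drops first: 1 orders
heap linearizations: 7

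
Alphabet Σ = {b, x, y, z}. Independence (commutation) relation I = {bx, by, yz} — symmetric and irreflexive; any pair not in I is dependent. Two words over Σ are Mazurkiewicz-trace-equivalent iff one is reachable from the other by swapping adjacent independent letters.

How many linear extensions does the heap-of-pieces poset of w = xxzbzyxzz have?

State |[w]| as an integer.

piece 0:x — minimal
piece 1:x rests on {0:x}
piece 2:z rests on {1:x}
piece 3:b rests on {2:z}
piece 4:z rests on {3:b}
piece 5:y rests on {1:x}
piece 6:x rests on {4:z, 5:y}
piece 7:z rests on {6:x}
piece 8:z rests on {7:z}
minimal pieces: {0:x}
ways to finish when only these pieces remain (= sum over removing one remaining piece with nothing left below it):
  1 left: {8}→1
  2 left: {7,8}→1
  3 left: {6,7,8}→1
  4 left: {4,6,7,8}→1  {5,6,7,8}→1
  5 left: {3,4,6,7,8}→1  {4,5,6,7,8}→2
  6 left: {2,3,4,6,7,8}→1  {3,4,5,6,7,8}→3
  7 left: {2,3,4,5,6,7,8}→4
  placing 0:x first → 4 extensions

4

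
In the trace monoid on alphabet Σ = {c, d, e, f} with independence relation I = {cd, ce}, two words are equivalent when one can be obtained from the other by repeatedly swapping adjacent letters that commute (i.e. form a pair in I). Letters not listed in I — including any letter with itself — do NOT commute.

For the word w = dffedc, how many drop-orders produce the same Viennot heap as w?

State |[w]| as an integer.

#0=d has no predecessor
#1=f depends on [0:d]
#2=f depends on [1:f]
#3=e depends on [2:f]
#4=d depends on [3:e]
#5=c depends on [2:f]
sources: [0:d]
N(rest) = Σ N(rest − s) over sources s of rest; N(one piece) = 1:
  size 1 → [4]=1  [5]=1
  size 2 → [3,4]=1  [4,5]=2
  size 3 → [3,4,5]=3
  size 4 → [2,3,4,5]=3
  first=0(d) contributes 3

3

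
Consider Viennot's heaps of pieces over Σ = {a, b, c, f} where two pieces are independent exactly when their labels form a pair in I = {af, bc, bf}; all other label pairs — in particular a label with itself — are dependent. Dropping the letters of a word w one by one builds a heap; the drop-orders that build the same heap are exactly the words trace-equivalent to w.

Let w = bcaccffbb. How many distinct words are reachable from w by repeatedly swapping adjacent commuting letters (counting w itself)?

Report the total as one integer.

30

piece 0:b — minimal
piece 1:c — minimal
piece 2:a rests on {0:b, 1:c}
piece 3:c rests on {2:a}
piece 4:c rests on {3:c}
piece 5:f rests on {4:c}
piece 6:f rests on {5:f}
piece 7:b rests on {2:a}
piece 8:b rests on {7:b}
minimal pieces: {0:b, 1:c}
ways to finish when only these pieces remain (= sum over removing one remaining piece with nothing left below it):
  1 left: {6}→1  {8}→1
  2 left: {5,6}→1  {6,8}→2  {7,8}→1
  3 left: {4,5,6}→1  {5,6,8}→3  {6,7,8}→3
  4 left: {3,4,5,6}→1  {4,5,6,8}→4  {5,6,7,8}→6
  5 left: {3,4,5,6,8}→5  {4,5,6,7,8}→10
  6 left: {3,4,5,6,7,8}→15
  7 left: {2,3,4,5,6,7,8}→15
  placing 0:b first → 15 extensions
  placing 1:c first → 15 extensions
total linear extensions = 30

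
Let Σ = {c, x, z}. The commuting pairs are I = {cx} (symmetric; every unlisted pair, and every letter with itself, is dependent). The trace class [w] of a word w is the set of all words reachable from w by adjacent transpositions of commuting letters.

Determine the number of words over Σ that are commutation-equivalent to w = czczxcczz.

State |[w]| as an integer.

3

0(c) covers ∅
1(z) covers 0:c
2(c) covers 1:z
3(z) covers 2:c
4(x) covers 3:z
5(c) covers 3:z
6(c) covers 5:c
7(z) covers 4:x, 6:c
8(z) covers 7:z
floor of heap: 0:c
completions by unplaced set U, small U first (add the entries for U minus each lowest piece of U):
  |U|=1: {8}:1
  |U|=2: {7,8}:1
  |U|=3: {4,7,8}:1  {6,7,8}:1
  |U|=4: {4,6,7,8}:2  {5,6,7,8}:1
  |U|=5: {4,5,6,7,8}:3
  |U|=6: {3,4,5,6,7,8}:3
  |U|=7: {2,3,4,5,6,7,8}:3
  start at 0(c): 3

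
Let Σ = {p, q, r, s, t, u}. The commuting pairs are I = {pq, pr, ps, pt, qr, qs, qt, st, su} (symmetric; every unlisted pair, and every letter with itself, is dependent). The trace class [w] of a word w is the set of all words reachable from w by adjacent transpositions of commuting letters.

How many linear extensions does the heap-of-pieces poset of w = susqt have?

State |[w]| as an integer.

drop 0:s onto floor
drop 1:u onto floor
drop 2:s onto {0:s}
drop 3:q onto {1:u}
drop 4:t onto {1:u}
ground layer = {0:s, 1:u}
drop-orders for the pieces not yet dropped (sum over which currently-grounded one goes next):
  1 to go: {2} 1  {3} 1  {4} 1
  2 to go: {0,2} 1  {2,3} 2  {2,4} 2  {3,4} 2
  3 to go: {0,2,3} 3  {0,2,4} 3  {1,3,4} 2  {2,3,4} 6
  if 0:s drops first: 8 orders
  if 1:u drops first: 12 orders
heap linearizations: 20

20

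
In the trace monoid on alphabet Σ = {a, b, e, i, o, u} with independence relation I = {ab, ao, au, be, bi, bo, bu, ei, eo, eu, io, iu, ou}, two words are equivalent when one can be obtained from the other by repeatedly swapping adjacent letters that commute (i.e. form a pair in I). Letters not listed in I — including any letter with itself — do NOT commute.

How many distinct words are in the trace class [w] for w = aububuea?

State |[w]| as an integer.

560

0(a) covers ∅
1(u) covers ∅
2(b) covers ∅
3(u) covers 1:u
4(b) covers 2:b
5(u) covers 3:u
6(e) covers 0:a
7(a) covers 6:e
floor of heap: 0:a, 1:u, 2:b
completions by unplaced set U, small U first (add the entries for U minus each lowest piece of U):
  |U|=1: {4}:1  {5}:1  {7}:1
  |U|=2: {2,4}:1  {3,5}:1  {4,5}:2  {4,7}:2  {5,7}:2  {6,7}:1
  |U|=3: {0,6,7}:1  {1,3,5}:1  {2,4,5}:3  {2,4,7}:3  {3,4,5}:3  {3,5,7}:3  {4,5,7}:6  {4,6,7}:3  {5,6,7}:3
  |U|=4: {0,4,6,7}:4  {0,5,6,7}:4  {1,3,4,5}:4  {1,3,5,7}:4  {2,3,4,5}:6  {2,4,5,7}:12  {2,4,6,7}:6  {3,4,5,7}:12  {3,5,6,7}:6  {4,5,6,7}:12
  |U|=5: {0,2,4,6,7}:10  {0,3,5,6,7}:10  {0,4,5,6,7}:20  {1,2,3,4,5}:10  {1,3,4,5,7}:20  {1,3,5,6,7}:10  {2,3,4,5,7}:30  {2,4,5,6,7}:30  {3,4,5,6,7}:30
  |U|=6: {0,1,3,5,6,7}:20  {0,2,4,5,6,7}:60  {0,3,4,5,6,7}:60  {1,2,3,4,5,7}:60  {1,3,4,5,6,7}:60  {2,3,4,5,6,7}:90
  start at 0(a): 210
  start at 1(u): 210
  start at 2(b): 140
sum over floor = 560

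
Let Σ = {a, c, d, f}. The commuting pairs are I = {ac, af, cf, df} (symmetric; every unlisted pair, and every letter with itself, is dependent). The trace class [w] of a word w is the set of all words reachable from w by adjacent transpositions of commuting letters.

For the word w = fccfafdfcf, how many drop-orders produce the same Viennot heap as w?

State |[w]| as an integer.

756

piece 0:f — minimal
piece 1:c — minimal
piece 2:c rests on {1:c}
piece 3:f rests on {0:f}
piece 4:a — minimal
piece 5:f rests on {3:f}
piece 6:d rests on {2:c, 4:a}
piece 7:f rests on {5:f}
piece 8:c rests on {6:d}
piece 9:f rests on {7:f}
minimal pieces: {0:f, 1:c, 4:a}
ways to finish when only these pieces remain (= sum over removing one remaining piece with nothing left below it):
  1 left: {8}→1  {9}→1
  2 left: {6,8}→1  {7,9}→1  {8,9}→2
  3 left: {2,6,8}→1  {4,6,8}→1  {5,7,9}→1  {6,8,9}→3  {7,8,9}→3
  4 left: {1,2,6,8}→1  {2,4,6,8}→2  {2,6,8,9}→4  {3,5,7,9}→1  {4,6,8,9}→4  {5,7,8,9}→4  {6,7,8,9}→6
  5 left: {0,3,5,7,9}→1  {1,2,4,6,8}→3  {1,2,6,8,9}→5  {2,4,6,8,9}→10  {2,6,7,8,9}→10  {3,5,7,8,9}→5  {4,6,7,8,9}→10  {5,6,7,8,9}→10
  6 left: {0,3,5,7,8,9}→6  {1,2,4,6,8,9}→18  {1,2,6,7,8,9}→15  {2,4,6,7,8,9}→30  {2,5,6,7,8,9}→20  {3,5,6,7,8,9}→15  {4,5,6,7,8,9}→20
  7 left: {0,3,5,6,7,8,9}→21  {1,2,4,6,7,8,9}→63  {1,2,5,6,7,8,9}→35  {2,3,5,6,7,8,9}→35  {2,4,5,6,7,8,9}→70  {3,4,5,6,7,8,9}→35
  8 left: {0,2,3,5,6,7,8,9}→56  {0,3,4,5,6,7,8,9}→56  {1,2,3,5,6,7,8,9}→70  {1,2,4,5,6,7,8,9}→168  {2,3,4,5,6,7,8,9}→140
  placing 0:f first → 378 extensions
  placing 1:c first → 252 extensions
  placing 4:a first → 126 extensions
total linear extensions = 756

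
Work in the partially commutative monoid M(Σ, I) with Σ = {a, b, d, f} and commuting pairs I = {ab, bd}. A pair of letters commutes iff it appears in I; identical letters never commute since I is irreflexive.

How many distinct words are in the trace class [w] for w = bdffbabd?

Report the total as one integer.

12

0(b) covers ∅
1(d) covers ∅
2(f) covers 0:b, 1:d
3(f) covers 2:f
4(b) covers 3:f
5(a) covers 3:f
6(b) covers 4:b
7(d) covers 5:a
floor of heap: 0:b, 1:d
completions by unplaced set U, small U first (add the entries for U minus each lowest piece of U):
  |U|=1: {6}:1  {7}:1
  |U|=2: {4,6}:1  {5,7}:1  {6,7}:2
  |U|=3: {4,6,7}:3  {5,6,7}:3
  |U|=4: {4,5,6,7}:6
  |U|=5: {3,4,5,6,7}:6
  |U|=6: {2,3,4,5,6,7}:6
  start at 0(b): 6
  start at 1(d): 6
sum over floor = 12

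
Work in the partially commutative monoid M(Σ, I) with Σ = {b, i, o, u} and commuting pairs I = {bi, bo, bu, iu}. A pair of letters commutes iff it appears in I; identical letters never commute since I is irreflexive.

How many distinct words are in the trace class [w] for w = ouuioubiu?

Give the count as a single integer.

81

piece 0:o — minimal
piece 1:u rests on {0:o}
piece 2:u rests on {1:u}
piece 3:i rests on {0:o}
piece 4:o rests on {2:u, 3:i}
piece 5:u rests on {4:o}
piece 6:b — minimal
piece 7:i rests on {4:o}
piece 8:u rests on {5:u}
minimal pieces: {0:o, 6:b}
ways to finish when only these pieces remain (= sum over removing one remaining piece with nothing left below it):
  1 left: {6}→1  {7}→1  {8}→1
  2 left: {5,8}→1  {6,7}→2  {6,8}→2  {7,8}→2
  3 left: {5,6,8}→3  {5,7,8}→3  {6,7,8}→6
  4 left: {4,5,7,8}→3  {5,6,7,8}→12
  5 left: {2,4,5,7,8}→3  {3,4,5,7,8}→3  {4,5,6,7,8}→15
  6 left: {1,2,4,5,7,8}→3  {2,3,4,5,7,8}→6  {2,4,5,6,7,8}→18  {3,4,5,6,7,8}→18
  7 left: {1,2,3,4,5,7,8}→9  {1,2,4,5,6,7,8}→21  {2,3,4,5,6,7,8}→42
  placing 0:o first → 72 extensions
  placing 6:b first → 9 extensions
total linear extensions = 81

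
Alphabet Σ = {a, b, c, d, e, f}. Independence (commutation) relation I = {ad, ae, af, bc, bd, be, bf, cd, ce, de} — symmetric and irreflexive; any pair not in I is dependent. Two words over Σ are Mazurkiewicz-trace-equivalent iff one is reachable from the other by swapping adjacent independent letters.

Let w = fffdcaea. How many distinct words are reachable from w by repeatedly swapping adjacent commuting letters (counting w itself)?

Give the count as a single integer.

drop 0:f onto floor
drop 1:f onto {0:f}
drop 2:f onto {1:f}
drop 3:d onto {2:f}
drop 4:c onto {2:f}
drop 5:a onto {4:c}
drop 6:e onto {2:f}
drop 7:a onto {5:a}
ground layer = {0:f}
drop-orders for the pieces not yet dropped (sum over which currently-grounded one goes next):
  1 to go: {3} 1  {6} 1  {7} 1
  2 to go: {3,6} 2  {3,7} 2  {5,7} 1  {6,7} 2
  3 to go: {3,5,7} 3  {3,6,7} 6  {4,5,7} 1  {5,6,7} 3
  4 to go: {3,4,5,7} 4  {3,5,6,7} 12  {4,5,6,7} 4
  5 to go: {3,4,5,6,7} 20
  6 to go: {2,3,4,5,6,7} 20
  if 0:f drops first: 20 orders

20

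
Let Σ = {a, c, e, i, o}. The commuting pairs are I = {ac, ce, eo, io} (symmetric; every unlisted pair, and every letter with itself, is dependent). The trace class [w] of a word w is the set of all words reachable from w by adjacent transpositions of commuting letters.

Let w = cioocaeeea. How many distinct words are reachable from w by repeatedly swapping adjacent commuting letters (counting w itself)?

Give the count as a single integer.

#0=c has no predecessor
#1=i depends on [0:c]
#2=o depends on [0:c]
#3=o depends on [2:o]
#4=c depends on [1:i, 3:o]
#5=a depends on [1:i, 3:o]
#6=e depends on [5:a]
#7=e depends on [6:e]
#8=e depends on [7:e]
#9=a depends on [8:e]
sources: [0:c]
N(rest) = Σ N(rest − s) over sources s of rest; N(one piece) = 1:
  size 1 → [4]=1  [9]=1
  size 2 → [4,9]=2  [8,9]=1
  size 3 → [4,8,9]=3  [7,8,9]=1
  size 4 → [4,7,8,9]=4  [6,7,8,9]=1
  size 5 → [4,6,7,8,9]=5  [5,6,7,8,9]=1
  size 6 → [4,5,6,7,8,9]=6
  size 7 → [1,4,5,6,7,8,9]=6  [3,4,5,6,7,8,9]=6
  size 8 → [1,3,4,5,6,7,8,9]=12  [2,3,4,5,6,7,8,9]=6
  first=0(c) contributes 18

18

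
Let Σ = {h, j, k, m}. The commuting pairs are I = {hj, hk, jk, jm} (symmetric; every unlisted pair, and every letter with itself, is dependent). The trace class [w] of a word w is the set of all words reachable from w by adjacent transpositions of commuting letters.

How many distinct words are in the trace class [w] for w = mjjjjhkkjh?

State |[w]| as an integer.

1512

0(m) covers ∅
1(j) covers ∅
2(j) covers 1:j
3(j) covers 2:j
4(j) covers 3:j
5(h) covers 0:m
6(k) covers 0:m
7(k) covers 6:k
8(j) covers 4:j
9(h) covers 5:h
floor of heap: 0:m, 1:j
completions by unplaced set U, small U first (add the entries for U minus each lowest piece of U):
  |U|=1: {7}:1  {8}:1  {9}:1
  |U|=2: {4,8}:1  {5,9}:1  {6,7}:1  {7,8}:2  {7,9}:2  {8,9}:2
  |U|=3: {3,4,8}:1  {4,7,8}:3  {4,8,9}:3  {5,7,9}:3  {5,8,9}:3  {6,7,8}:3  {6,7,9}:3  {7,8,9}:6
  |U|=4: {2,3,4,8}:1  {3,4,7,8}:4  {3,4,8,9}:4  {4,5,8,9}:6  {4,6,7,8}:6  {4,7,8,9}:12  {5,6,7,9}:6  {5,7,8,9}:12  {6,7,8,9}:12
  |U|=5: {0,5,6,7,9}:6  {1,2,3,4,8}:1  {2,3,4,7,8}:5  {2,3,4,8,9}:5  {3,4,5,8,9}:10  {3,4,6,7,8}:10  {3,4,7,8,9}:20  {4,5,7,8,9}:30  {4,6,7,8,9}:30  {5,6,7,8,9}:30
  |U|=6: {0,5,6,7,8,9}:36  {1,2,3,4,7,8}:6  {1,2,3,4,8,9}:6  {2,3,4,5,8,9}:15  {2,3,4,6,7,8}:15  {2,3,4,7,8,9}:30  {3,4,5,7,8,9}:60  {3,4,6,7,8,9}:60  {4,5,6,7,8,9}:90
  |U|=7: {0,4,5,6,7,8,9}:126  {1,2,3,4,5,8,9}:21  {1,2,3,4,6,7,8}:21  {1,2,3,4,7,8,9}:42  {2,3,4,5,7,8,9}:105  {2,3,4,6,7,8,9}:105  {3,4,5,6,7,8,9}:210
  |U|=8: {0,3,4,5,6,7,8,9}:336  {1,2,3,4,5,7,8,9}:168  {1,2,3,4,6,7,8,9}:168  {2,3,4,5,6,7,8,9}:420
  start at 0(m): 756
  start at 1(j): 756
sum over floor = 1512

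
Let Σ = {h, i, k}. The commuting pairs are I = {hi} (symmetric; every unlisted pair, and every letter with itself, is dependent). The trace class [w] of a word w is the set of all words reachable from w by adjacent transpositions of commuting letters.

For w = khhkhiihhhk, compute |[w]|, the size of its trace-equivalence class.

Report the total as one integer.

15

piece 0:k — minimal
piece 1:h rests on {0:k}
piece 2:h rests on {1:h}
piece 3:k rests on {2:h}
piece 4:h rests on {3:k}
piece 5:i rests on {3:k}
piece 6:i rests on {5:i}
piece 7:h rests on {4:h}
piece 8:h rests on {7:h}
piece 9:h rests on {8:h}
piece 10:k rests on {6:i, 9:h}
minimal pieces: {0:k}
ways to finish when only these pieces remain (= sum over removing one remaining piece with nothing left below it):
  1 left: {10}→1
  2 left: {6,10}→1  {9,10}→1
  3 left: {5,6,10}→1  {6,9,10}→2  {8,9,10}→1
  4 left: {5,6,9,10}→3  {6,8,9,10}→3  {7,8,9,10}→1
  5 left: {4,7,8,9,10}→1  {5,6,8,9,10}→6  {6,7,8,9,10}→4
  6 left: {4,6,7,8,9,10}→5  {5,6,7,8,9,10}→10
  7 left: {4,5,6,7,8,9,10}→15
  8 left: {3,4,5,6,7,8,9,10}→15
  9 left: {2,3,4,5,6,7,8,9,10}→15
  placing 0:k first → 15 extensions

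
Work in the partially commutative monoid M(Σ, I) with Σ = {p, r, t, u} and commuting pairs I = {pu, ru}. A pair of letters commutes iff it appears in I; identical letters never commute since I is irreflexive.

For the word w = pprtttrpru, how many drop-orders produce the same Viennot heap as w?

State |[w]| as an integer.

#0=p has no predecessor
#1=p depends on [0:p]
#2=r depends on [1:p]
#3=t depends on [2:r]
#4=t depends on [3:t]
#5=t depends on [4:t]
#6=r depends on [5:t]
#7=p depends on [6:r]
#8=r depends on [7:p]
#9=u depends on [5:t]
sources: [0:p]
N(rest) = Σ N(rest − s) over sources s of rest; N(one piece) = 1:
  size 1 → [8]=1  [9]=1
  size 2 → [7,8]=1  [8,9]=2
  size 3 → [6,7,8]=1  [7,8,9]=3
  size 4 → [6,7,8,9]=4
  size 5 → [5,6,7,8,9]=4
  size 6 → [4,5,6,7,8,9]=4
  size 7 → [3,4,5,6,7,8,9]=4
  size 8 → [2,3,4,5,6,7,8,9]=4
  first=0(p) contributes 4

4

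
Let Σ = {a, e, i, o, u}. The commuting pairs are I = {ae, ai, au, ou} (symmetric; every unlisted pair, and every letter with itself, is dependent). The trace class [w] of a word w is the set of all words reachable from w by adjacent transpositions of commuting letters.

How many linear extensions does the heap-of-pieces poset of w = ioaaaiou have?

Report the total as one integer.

piece 0:i — minimal
piece 1:o rests on {0:i}
piece 2:a rests on {1:o}
piece 3:a rests on {2:a}
piece 4:a rests on {3:a}
piece 5:i rests on {1:o}
piece 6:o rests on {4:a, 5:i}
piece 7:u rests on {5:i}
minimal pieces: {0:i}
ways to finish when only these pieces remain (= sum over removing one remaining piece with nothing left below it):
  1 left: {6}→1  {7}→1
  2 left: {4,6}→1  {6,7}→2
  3 left: {3,4,6}→1  {4,6,7}→3  {5,6,7}→2
  4 left: {2,3,4,6}→1  {3,4,6,7}→4  {4,5,6,7}→5
  5 left: {2,3,4,6,7}→5  {3,4,5,6,7}→9
  6 left: {2,3,4,5,6,7}→14
  placing 0:i first → 14 extensions

14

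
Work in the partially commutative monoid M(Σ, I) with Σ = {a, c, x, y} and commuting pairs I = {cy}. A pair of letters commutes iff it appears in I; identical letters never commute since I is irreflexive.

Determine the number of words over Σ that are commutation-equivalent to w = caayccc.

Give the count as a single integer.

drop 0:c onto floor
drop 1:a onto {0:c}
drop 2:a onto {1:a}
drop 3:y onto {2:a}
drop 4:c onto {2:a}
drop 5:c onto {4:c}
drop 6:c onto {5:c}
ground layer = {0:c}
drop-orders for the pieces not yet dropped (sum over which currently-grounded one goes next):
  1 to go: {3} 1  {6} 1
  2 to go: {3,6} 2  {5,6} 1
  3 to go: {3,5,6} 3  {4,5,6} 1
  4 to go: {3,4,5,6} 4
  5 to go: {2,3,4,5,6} 4
  if 0:c drops first: 4 orders

4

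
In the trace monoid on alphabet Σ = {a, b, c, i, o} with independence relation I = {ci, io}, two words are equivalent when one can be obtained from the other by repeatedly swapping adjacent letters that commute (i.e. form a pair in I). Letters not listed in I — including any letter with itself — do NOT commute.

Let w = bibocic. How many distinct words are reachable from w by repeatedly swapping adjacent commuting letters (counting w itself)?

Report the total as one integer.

4

#0=b has no predecessor
#1=i depends on [0:b]
#2=b depends on [1:i]
#3=o depends on [2:b]
#4=c depends on [3:o]
#5=i depends on [2:b]
#6=c depends on [4:c]
sources: [0:b]
N(rest) = Σ N(rest − s) over sources s of rest; N(one piece) = 1:
  size 1 → [5]=1  [6]=1
  size 2 → [4,6]=1  [5,6]=2
  size 3 → [3,4,6]=1  [4,5,6]=3
  size 4 → [3,4,5,6]=4
  size 5 → [2,3,4,5,6]=4
  first=0(b) contributes 4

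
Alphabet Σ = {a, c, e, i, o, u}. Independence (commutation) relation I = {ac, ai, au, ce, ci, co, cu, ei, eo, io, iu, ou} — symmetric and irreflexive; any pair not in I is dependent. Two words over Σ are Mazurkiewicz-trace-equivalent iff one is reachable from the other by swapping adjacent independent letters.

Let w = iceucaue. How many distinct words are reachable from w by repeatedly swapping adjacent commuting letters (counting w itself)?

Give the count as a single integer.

#0=i has no predecessor
#1=c has no predecessor
#2=e has no predecessor
#3=u depends on [2:e]
#4=c depends on [1:c]
#5=a depends on [2:e]
#6=u depends on [3:u]
#7=e depends on [5:a, 6:u]
sources: [0:i, 1:c, 2:e]
N(rest) = Σ N(rest − s) over sources s of rest; N(one piece) = 1:
  size 1 → [0]=1  [4]=1  [7]=1
  size 2 → [0,4]=2  [0,7]=2  [1,4]=1  [4,7]=2  [5,7]=1  [6,7]=1
  size 3 → [0,1,4]=3  [0,4,7]=6  [0,5,7]=3  [0,6,7]=3  [1,4,7]=3  [3,6,7]=1  [4,5,7]=3  [4,6,7]=3  [5,6,7]=2
  size 4 → [0,1,4,7]=12  [0,3,6,7]=4  [0,4,5,7]=12  [0,4,6,7]=12  [0,5,6,7]=8  [1,4,5,7]=6  [1,4,6,7]=6  [3,4,6,7]=4  [3,5,6,7]=3  [4,5,6,7]=8
  size 5 → [0,1,4,5,7]=30  [0,1,4,6,7]=30  [0,3,4,6,7]=20  [0,3,5,6,7]=15  [0,4,5,6,7]=40  [1,3,4,6,7]=10  [1,4,5,6,7]=20  [2,3,5,6,7]=3  [3,4,5,6,7]=15
  size 6 → [0,1,3,4,6,7]=60  [0,1,4,5,6,7]=120  [0,2,3,5,6,7]=18  [0,3,4,5,6,7]=90  [1,3,4,5,6,7]=45  [2,3,4,5,6,7]=18
  first=0(i) contributes 63
  first=1(c) contributes 126
  first=2(e) contributes 315
|[w]| = 504

504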